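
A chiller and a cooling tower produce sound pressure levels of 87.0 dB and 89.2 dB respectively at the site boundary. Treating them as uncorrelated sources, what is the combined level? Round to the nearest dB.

For uncorrelated sources the intensities add, so convert each level to linear form, sum, and take 10·log₁₀ of the total.
Σ 10^(L/10) = 10^(87.0/10) + 10^(89.2/10) = 1.333e+09.
L_total = 10·log₁₀(1.333e+09) = 91.25 dB.

91 dB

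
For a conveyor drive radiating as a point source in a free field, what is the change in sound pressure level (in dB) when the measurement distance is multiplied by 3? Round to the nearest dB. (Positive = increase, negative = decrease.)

-10 dB

With spherical spreading the level changes by −20·log₁₀(r₂/r₁).
ΔL = −20·log₁₀(3) = -9.54 dB.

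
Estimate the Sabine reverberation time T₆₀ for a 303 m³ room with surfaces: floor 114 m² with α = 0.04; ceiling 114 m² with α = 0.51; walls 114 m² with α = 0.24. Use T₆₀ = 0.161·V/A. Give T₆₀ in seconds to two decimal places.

Total absorption A = 114·0.04 + 114·0.51 + 114·0.24 = 90.06 m² sabins.
T₆₀ = 0.161·V/A = 0.161·303/90.06 = 0.542 s.

0.54 s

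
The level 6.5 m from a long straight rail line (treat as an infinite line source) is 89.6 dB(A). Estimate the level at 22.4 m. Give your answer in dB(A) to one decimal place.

84.2 dB(A)

For a line source, L₂ = L₁ − 10·log₁₀(r₂/r₁).
L₂ = 89.6 − 10·log₁₀(22.4/6.5) = 89.6 − 5.373 = 84.23 dB(A).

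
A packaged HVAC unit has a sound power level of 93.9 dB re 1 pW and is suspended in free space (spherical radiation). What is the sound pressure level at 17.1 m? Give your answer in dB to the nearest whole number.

The power spreads over a sphere of area 4π·r², so L_p = L_w − 10·log₁₀(4π·r²).
4π·r² = 3675 m², 10·log₁₀ of that is 35.652 dB.
L_p = 93.9 − 35.652 = 58.25 dB.

58 dB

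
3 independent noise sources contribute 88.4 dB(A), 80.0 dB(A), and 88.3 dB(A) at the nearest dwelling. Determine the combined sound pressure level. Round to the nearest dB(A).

For uncorrelated sources the intensities add, so convert each level to linear form, sum, and take 10·log₁₀ of the total.
Σ 10^(L/10) = 10^(88.4/10) + 10^(80.0/10) + 10^(88.3/10) = 1.468e+09.
L_total = 10·log₁₀(1.468e+09) = 91.67 dB(A).

92 dB(A)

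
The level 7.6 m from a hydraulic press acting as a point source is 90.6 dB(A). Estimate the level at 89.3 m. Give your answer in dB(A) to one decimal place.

69.2 dB(A)

Point-source attenuation: ΔL = 20·log₁₀(r₂/r₁) = 20·log₁₀(89.3/7.6) = 21.401 dB.
L₂ = 90.6 − 20·log₁₀(89.3/7.6) = 90.6 − 21.401 = 69.20 dB(A).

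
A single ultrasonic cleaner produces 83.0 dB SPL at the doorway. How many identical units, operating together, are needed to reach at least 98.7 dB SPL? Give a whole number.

38

Need L₁ + 10·log₁₀ N ≥ 98.7, i.e. log₁₀ N ≥ 1.57.
N ≥ 10^(15.7/10) = 37.154, so N = 38.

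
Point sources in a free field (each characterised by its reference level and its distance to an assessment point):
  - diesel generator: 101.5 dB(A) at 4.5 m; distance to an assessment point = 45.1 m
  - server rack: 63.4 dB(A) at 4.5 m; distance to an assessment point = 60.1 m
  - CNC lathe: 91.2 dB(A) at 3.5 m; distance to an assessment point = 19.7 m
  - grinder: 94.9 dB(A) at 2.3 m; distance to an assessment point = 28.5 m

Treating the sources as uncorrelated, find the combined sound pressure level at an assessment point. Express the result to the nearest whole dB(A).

83 dB(A)

Propagate each source to the receiver with L = L_ref − 20·log₁₀(r/r_ref), then add intensities.
diesel generator: 101.5 − 20·log₁₀(45.1/4.5) = 101.5 − 20.02 = 81.48 dB(A).
server rack: 63.4 − 20·log₁₀(60.1/4.5) = 63.4 − 22.51 = 40.89 dB(A).
CNC lathe: 91.2 − 20·log₁₀(19.7/3.5) = 91.2 − 15.01 = 76.19 dB(A).
grinder: 94.9 − 20·log₁₀(28.5/2.3) = 94.9 − 21.86 = 73.04 dB(A).
Σ 10^(L/10) = 2.024e+08 → L_total = 10·log₁₀(2.024e+08) = 83.06 dB(A).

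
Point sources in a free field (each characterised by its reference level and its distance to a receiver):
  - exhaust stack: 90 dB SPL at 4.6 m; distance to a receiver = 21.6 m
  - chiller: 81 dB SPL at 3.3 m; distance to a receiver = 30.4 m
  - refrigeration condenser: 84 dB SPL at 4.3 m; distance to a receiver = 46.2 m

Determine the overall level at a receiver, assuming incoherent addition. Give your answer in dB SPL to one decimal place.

76.9 dB SPL

Apply inverse-square spreading to bring every level to the receiver, then sum 10^(L/10).
exhaust stack: 90 − 20·log₁₀(21.6/4.6) = 90 − 13.43 = 76.57 dB SPL.
chiller: 81 − 20·log₁₀(30.4/3.3) = 81 − 19.29 = 61.71 dB SPL.
refrigeration condenser: 84 − 20·log₁₀(46.2/4.3) = 84 − 20.62 = 63.38 dB SPL.
Σ 10^(L/10) = 4.901e+07 → L_total = 10·log₁₀(4.901e+07) = 76.90 dB SPL.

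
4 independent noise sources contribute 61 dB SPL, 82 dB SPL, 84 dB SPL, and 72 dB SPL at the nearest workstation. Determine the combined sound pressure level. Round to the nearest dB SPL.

86 dB SPL

For uncorrelated sources the intensities add, so convert each level to linear form, sum, and take 10·log₁₀ of the total.
Σ 10^(L/10) = 10^(61/10) + 10^(82/10) + 10^(84/10) + 10^(72/10) = 4.268e+08.
L_total = 10·log₁₀(4.268e+08) = 86.30 dB SPL.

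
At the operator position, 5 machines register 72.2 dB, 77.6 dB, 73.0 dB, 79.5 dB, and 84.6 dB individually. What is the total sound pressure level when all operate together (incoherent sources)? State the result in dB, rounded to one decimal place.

86.7 dB

For uncorrelated sources the intensities add, so convert each level to linear form, sum, and take 10·log₁₀ of the total.
Σ 10^(L/10) = 10^(72.2/10) + 10^(77.6/10) + 10^(73.0/10) + 10^(79.5/10) + 10^(84.6/10) = 4.716e+08.
L_total = 10·log₁₀(4.716e+08) = 86.74 dB.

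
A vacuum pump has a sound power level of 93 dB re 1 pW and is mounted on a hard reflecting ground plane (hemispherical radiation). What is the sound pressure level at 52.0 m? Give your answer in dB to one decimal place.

The power spreads over a hemisphere of area 2π·r², so L_p = L_w − 10·log₁₀(2π·r²).
2π·r² = 1.699e+04 m², 10·log₁₀ of that is 42.302 dB.
L_p = 93 − 42.302 = 50.70 dB.

50.7 dB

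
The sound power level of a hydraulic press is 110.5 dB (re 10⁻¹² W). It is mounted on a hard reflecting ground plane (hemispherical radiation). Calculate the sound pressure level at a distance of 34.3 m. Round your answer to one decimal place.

The power spreads over a hemisphere of area 2π·r², so L_p = L_w − 10·log₁₀(2π·r²).
2π·r² = 7392 m², 10·log₁₀ of that is 38.688 dB.
L_p = 110.5 − 38.688 = 71.81 dB.

71.8 dB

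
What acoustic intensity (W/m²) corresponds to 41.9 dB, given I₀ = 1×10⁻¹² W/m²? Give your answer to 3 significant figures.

1.55e-08 W/m²

I/I₀ = 10^(41.9/10) = 1.549e+04, so I = 1.549e+04 × 10⁻¹² W/m².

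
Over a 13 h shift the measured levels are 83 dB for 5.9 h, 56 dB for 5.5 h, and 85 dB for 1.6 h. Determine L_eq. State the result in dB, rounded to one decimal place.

81.1 dB

The energy average is taken in the linear domain: L_eq = 10·log₁₀[(Σ tᵢ·10^(Lᵢ/10))/T], T = 13 h.
Σ tᵢ·10^(Lᵢ/10) = 5.9·10^(83/10) + 5.5·10^(56/10) + 1.6·10^(85/10) = 1.685e+09.
L_eq = 10·log₁₀(1.685e+09/13) = 81.13 dB.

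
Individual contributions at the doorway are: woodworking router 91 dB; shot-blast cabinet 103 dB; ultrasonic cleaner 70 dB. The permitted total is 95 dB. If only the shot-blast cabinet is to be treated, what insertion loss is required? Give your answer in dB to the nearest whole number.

10 dB

The untreated sources together contribute 10^(91/10) + 10^(70/10) = 1.269e+09, i.e. 91.03 dB.
The limit corresponds to 10^(95/10) = 3.162e+09; subtracting the fixed part leaves 1.893e+09 for the shot-blast cabinet, i.e. 92.77 dB.
So the shot-blast cabinet must be reduced from 103 to 92.77 dB: IL = 10.23 dB.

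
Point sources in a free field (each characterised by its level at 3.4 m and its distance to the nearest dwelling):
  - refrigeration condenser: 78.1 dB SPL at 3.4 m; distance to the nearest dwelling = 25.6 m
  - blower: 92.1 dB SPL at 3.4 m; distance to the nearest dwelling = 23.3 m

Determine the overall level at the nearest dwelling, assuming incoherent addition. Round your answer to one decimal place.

Apply inverse-square spreading to bring every level to the receiver, then sum 10^(L/10).
refrigeration condenser: 78.1 − 20·log₁₀(25.6/3.4) = 78.1 − 17.54 = 60.56 dB SPL.
blower: 92.1 − 20·log₁₀(23.3/3.4) = 92.1 − 16.72 = 75.38 dB SPL.
Σ 10^(L/10) = 3.567e+07 → L_total = 10·log₁₀(3.567e+07) = 75.52 dB SPL.

75.5 dB SPL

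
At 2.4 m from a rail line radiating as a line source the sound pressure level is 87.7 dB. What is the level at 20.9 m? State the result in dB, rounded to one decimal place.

For a line source, L₂ = L₁ − 10·log₁₀(r₂/r₁).
L₂ = 87.7 − 10·log₁₀(20.9/2.4) = 87.7 − 9.399 = 78.30 dB.

78.3 dB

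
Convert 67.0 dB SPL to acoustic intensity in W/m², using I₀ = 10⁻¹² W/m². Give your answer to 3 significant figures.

I/I₀ = 10^(67.0/10) = 5.012e+06, so I = 5.012e+06 × 10⁻¹² W/m².

5.01e-06 W/m²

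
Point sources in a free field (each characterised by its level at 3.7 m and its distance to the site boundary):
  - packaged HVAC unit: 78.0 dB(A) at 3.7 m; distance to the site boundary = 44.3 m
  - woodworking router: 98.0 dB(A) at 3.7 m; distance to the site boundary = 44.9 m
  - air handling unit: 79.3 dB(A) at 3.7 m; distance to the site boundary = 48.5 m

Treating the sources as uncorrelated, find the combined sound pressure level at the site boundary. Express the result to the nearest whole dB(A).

76 dB(A)

Propagate each source to the receiver with L = L_ref − 20·log₁₀(r/r_ref), then add intensities.
packaged HVAC unit: 78.0 − 20·log₁₀(44.3/3.7) = 78.0 − 21.56 = 56.44 dB(A).
woodworking router: 98.0 − 20·log₁₀(44.9/3.7) = 98.0 − 21.68 = 76.32 dB(A).
air handling unit: 79.3 − 20·log₁₀(48.5/3.7) = 79.3 − 22.35 = 56.95 dB(A).
Σ 10^(L/10) = 4.378e+07 → L_total = 10·log₁₀(4.378e+07) = 76.41 dB(A).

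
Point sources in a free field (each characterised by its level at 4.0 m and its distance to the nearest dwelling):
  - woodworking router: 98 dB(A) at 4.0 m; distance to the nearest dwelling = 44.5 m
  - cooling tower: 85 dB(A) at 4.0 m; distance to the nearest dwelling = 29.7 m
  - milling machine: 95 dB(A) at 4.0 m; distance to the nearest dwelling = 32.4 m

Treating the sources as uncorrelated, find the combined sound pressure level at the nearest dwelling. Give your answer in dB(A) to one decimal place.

80.2 dB(A)

First find each source's level at the receiver (point-source: −20·log₁₀(r/r_ref)), then combine on an intensity basis.
woodworking router: 98 − 20·log₁₀(44.5/4.0) = 98 − 20.93 = 77.07 dB(A).
cooling tower: 85 − 20·log₁₀(29.7/4.0) = 85 − 17.41 = 67.59 dB(A).
milling machine: 95 − 20·log₁₀(32.4/4.0) = 95 − 18.17 = 76.83 dB(A).
Σ 10^(L/10) = 1.049e+08 → L_total = 10·log₁₀(1.049e+08) = 80.21 dB(A).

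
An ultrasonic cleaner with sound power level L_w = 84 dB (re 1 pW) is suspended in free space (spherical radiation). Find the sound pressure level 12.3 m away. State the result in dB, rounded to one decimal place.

51.2 dB

The power spreads over a sphere of area 4π·r², so L_p = L_w − 10·log₁₀(4π·r²).
4π·r² = 1901 m², 10·log₁₀ of that is 32.790 dB.
L_p = 84 − 32.790 = 51.21 dB.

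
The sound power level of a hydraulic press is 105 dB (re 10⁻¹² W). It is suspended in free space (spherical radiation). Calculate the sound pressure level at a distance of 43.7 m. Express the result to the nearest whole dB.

Free-field spherical radiation: L_p = L_w − 10·log₁₀(4π·r²), r = 43.7 m.
4π·r² = 2.4e+04 m², 10·log₁₀ of that is 43.802 dB.
L_p = 105 − 43.802 = 61.20 dB.

61 dB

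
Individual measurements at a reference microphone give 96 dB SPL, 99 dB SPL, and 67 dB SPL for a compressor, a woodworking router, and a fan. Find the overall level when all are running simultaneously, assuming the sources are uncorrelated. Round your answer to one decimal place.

100.8 dB SPL

Incoherent sources combine by intensity addition: L_total = 10·log₁₀(Σ 10^(L_i/10)).
Σ 10^(L/10) = 10^(96/10) + 10^(99/10) + 10^(67/10) = 1.193e+10.
L_total = 10·log₁₀(1.193e+10) = 100.77 dB SPL.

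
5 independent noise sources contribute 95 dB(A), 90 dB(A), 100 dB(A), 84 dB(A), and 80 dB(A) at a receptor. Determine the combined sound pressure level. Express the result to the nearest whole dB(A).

102 dB(A)

For uncorrelated sources the intensities add, so convert each level to linear form, sum, and take 10·log₁₀ of the total.
Σ 10^(L/10) = 10^(95/10) + 10^(90/10) + 10^(100/10) + 10^(84/10) + 10^(80/10) = 1.451e+10.
L_total = 10·log₁₀(1.451e+10) = 101.62 dB(A).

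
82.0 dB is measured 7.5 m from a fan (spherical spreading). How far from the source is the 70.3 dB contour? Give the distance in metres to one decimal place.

For a point source L₁ − L₂ = 20·log₁₀(r₂/r₁), so r₂ = r₁·10^((L₁−L₂)/20).
r₂ = 7.5·10^((82.0−70.3)/20) = 7.5·10^(11.7/20) = 28.84 m.

28.8 m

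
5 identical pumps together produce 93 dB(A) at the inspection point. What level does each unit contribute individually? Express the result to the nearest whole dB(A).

For N identical incoherent sources L_total = L₁ + 10·log₁₀ N, so L₁ = 93 − 10·log₁₀(5) = 93 − 6.990.

86 dB(A)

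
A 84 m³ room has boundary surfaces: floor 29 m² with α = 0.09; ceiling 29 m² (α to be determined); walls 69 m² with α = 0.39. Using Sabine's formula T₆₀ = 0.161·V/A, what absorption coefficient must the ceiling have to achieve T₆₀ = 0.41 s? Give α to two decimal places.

0.12

Required total absorption A = 0.161·84/0.41 = 32.99 m².
Absorption from the other surfaces = 29·0.09 + 69·0.39 = 29.52 m², so the ceiling must supply 3.47 m² over 29 m².
α = 3.47/29 = 0.119.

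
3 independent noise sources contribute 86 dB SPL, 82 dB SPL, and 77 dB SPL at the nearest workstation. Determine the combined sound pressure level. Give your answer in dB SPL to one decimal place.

87.8 dB SPL

For uncorrelated sources the intensities add, so convert each level to linear form, sum, and take 10·log₁₀ of the total.
Σ 10^(L/10) = 10^(86/10) + 10^(82/10) + 10^(77/10) = 6.067e+08.
L_total = 10·log₁₀(6.067e+08) = 87.83 dB SPL.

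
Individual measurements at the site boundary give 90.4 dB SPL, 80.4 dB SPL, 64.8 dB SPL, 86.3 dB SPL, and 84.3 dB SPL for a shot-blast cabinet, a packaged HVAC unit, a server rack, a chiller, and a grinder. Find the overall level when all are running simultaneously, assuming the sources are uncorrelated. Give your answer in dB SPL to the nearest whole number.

93 dB SPL

For uncorrelated sources the intensities add, so convert each level to linear form, sum, and take 10·log₁₀ of the total.
Σ 10^(L/10) = 10^(90.4/10) + 10^(80.4/10) + 10^(64.8/10) + 10^(86.3/10) + 10^(84.3/10) = 1.905e+09.
L_total = 10·log₁₀(1.905e+09) = 92.80 dB SPL.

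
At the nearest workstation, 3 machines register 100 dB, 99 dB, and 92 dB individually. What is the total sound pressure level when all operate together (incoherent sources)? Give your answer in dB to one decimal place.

For uncorrelated sources the intensities add, so convert each level to linear form, sum, and take 10·log₁₀ of the total.
Σ 10^(L/10) = 10^(100/10) + 10^(99/10) + 10^(92/10) = 1.953e+10.
L_total = 10·log₁₀(1.953e+10) = 102.91 dB.

102.9 dB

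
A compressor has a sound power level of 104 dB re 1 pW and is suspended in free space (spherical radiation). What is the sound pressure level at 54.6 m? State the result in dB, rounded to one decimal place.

Free-field spherical radiation: L_p = L_w − 10·log₁₀(4π·r²), r = 54.6 m.
4π·r² = 3.746e+04 m², 10·log₁₀ of that is 45.736 dB.
L_p = 104 − 45.736 = 58.26 dB.

58.3 dB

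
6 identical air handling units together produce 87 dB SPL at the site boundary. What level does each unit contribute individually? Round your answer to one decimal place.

79.2 dB SPL

For N identical incoherent sources L_total = L₁ + 10·log₁₀ N, so L₁ = 87 − 10·log₁₀(6) = 87 − 7.782.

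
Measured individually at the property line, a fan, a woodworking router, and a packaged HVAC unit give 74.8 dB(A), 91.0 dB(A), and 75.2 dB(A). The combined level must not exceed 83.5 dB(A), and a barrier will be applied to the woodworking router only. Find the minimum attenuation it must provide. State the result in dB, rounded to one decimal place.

Fixed contribution from the other sources: Σ 10^(L/10) = 10^(74.8/10) + 10^(75.2/10) = 6.331e+07 (78.01 dB(A)).
To meet 83.5 dB(A) overall, the treated woodworking router may contribute at most 10^(83.5/10) − 6.331e+07 = 1.606e+08, i.e. 82.06 dB(A).
So the woodworking router must be reduced from 91.0 to 82.06 dB(A): IL = 8.94 dB.

8.9 dB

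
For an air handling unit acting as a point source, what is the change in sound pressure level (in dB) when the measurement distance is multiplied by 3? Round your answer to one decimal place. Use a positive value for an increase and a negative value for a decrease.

A point source loses 6 dB per doubling of distance; generally ΔL = −20·log₁₀(r₂/r₁).
ΔL = −20·log₁₀(3) = -9.54 dB.

-9.5 dB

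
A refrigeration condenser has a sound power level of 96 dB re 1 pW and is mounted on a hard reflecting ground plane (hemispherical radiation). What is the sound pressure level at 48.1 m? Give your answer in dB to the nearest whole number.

The power spreads over a hemisphere of area 2π·r², so L_p = L_w − 10·log₁₀(2π·r²).
2π·r² = 1.454e+04 m², 10·log₁₀ of that is 41.625 dB.
L_p = 96 − 41.625 = 54.38 dB.

54 dB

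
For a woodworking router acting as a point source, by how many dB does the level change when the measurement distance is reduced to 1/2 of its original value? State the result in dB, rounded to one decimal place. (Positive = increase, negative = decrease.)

With spherical spreading the level changes by −20·log₁₀(r₂/r₁).
ΔL = −20·log₁₀(0.5) = +6.02 dB.

+6.0 dB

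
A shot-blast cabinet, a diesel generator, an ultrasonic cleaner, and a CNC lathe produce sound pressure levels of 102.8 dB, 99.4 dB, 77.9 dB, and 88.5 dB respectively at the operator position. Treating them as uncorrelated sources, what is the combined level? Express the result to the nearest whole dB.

105 dB

Incoherent sources combine by intensity addition: L_total = 10·log₁₀(Σ 10^(L_i/10)).
Σ 10^(L/10) = 10^(102.8/10) + 10^(99.4/10) + 10^(77.9/10) + 10^(88.5/10) = 2.853e+10.
L_total = 10·log₁₀(2.853e+10) = 104.55 dB.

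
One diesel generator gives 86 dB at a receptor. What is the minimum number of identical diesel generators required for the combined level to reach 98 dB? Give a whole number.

N identical sources give L₁ + 10·log₁₀ N, so require 10·log₁₀ N ≥ 98 − 86 = 12.0 dB.
N ≥ 10^(12.0/10) = 15.849, so N = 16.

16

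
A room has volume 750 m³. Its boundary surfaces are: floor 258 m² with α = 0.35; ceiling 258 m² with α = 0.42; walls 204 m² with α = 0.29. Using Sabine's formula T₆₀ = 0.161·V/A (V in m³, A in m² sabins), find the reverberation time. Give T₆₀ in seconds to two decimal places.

Total absorption A = 258·0.35 + 258·0.42 + 204·0.29 = 257.82 m² sabins.
T₆₀ = 0.161·V/A = 0.161·750/257.82 = 0.468 s.

0.47 s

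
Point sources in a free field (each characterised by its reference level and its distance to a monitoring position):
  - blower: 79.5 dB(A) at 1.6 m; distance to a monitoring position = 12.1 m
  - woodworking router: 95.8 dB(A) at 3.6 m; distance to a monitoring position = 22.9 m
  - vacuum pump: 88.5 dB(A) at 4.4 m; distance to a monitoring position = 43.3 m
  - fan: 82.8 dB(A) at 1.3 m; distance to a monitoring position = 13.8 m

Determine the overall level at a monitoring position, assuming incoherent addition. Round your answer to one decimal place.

80.2 dB(A)

First find each source's level at the receiver (point-source: −20·log₁₀(r/r_ref)), then combine on an intensity basis.
blower: 79.5 − 20·log₁₀(12.1/1.6) = 79.5 − 17.57 = 61.93 dB(A).
woodworking router: 95.8 − 20·log₁₀(22.9/3.6) = 95.8 − 16.07 = 79.73 dB(A).
vacuum pump: 88.5 − 20·log₁₀(43.3/4.4) = 88.5 − 19.86 = 68.64 dB(A).
fan: 82.8 − 20·log₁₀(13.8/1.3) = 82.8 − 20.52 = 62.28 dB(A).
Σ 10^(L/10) = 1.045e+08 → L_total = 10·log₁₀(1.045e+08) = 80.19 dB(A).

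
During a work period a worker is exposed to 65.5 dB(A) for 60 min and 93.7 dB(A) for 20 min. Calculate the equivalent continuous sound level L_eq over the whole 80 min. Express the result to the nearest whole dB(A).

88 dB(A)

L_eq = 10·log₁₀[(1/T)·Σ tᵢ·10^(Lᵢ/10)] with T = 80 min.
Σ tᵢ·10^(Lᵢ/10) = 60·10^(65.5/10) + 20·10^(93.7/10) = 4.710e+10.
L_eq = 10·log₁₀(4.710e+10/80) = 87.70 dB(A).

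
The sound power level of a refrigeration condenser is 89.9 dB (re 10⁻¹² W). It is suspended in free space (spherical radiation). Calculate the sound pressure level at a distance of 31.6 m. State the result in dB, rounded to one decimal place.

Free-field spherical radiation: L_p = L_w − 10·log₁₀(4π·r²), r = 31.6 m.
4π·r² = 1.255e+04 m², 10·log₁₀ of that is 40.986 dB.
L_p = 89.9 − 40.986 = 48.91 dB.

48.9 dB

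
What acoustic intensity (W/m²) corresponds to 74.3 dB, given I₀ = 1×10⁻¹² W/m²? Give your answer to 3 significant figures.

2.69e-05 W/m²

I = I₀·10^(L/10) = 10⁻¹² × 10^(74.3/10) = 10^(-4.570).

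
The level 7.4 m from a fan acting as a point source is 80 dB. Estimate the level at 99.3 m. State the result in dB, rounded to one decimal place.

57.4 dB

For a point source, L₂ = L₁ − 20·log₁₀(r₂/r₁).
L₂ = 80 − 20·log₁₀(99.3/7.4) = 80 − 22.554 = 57.45 dB.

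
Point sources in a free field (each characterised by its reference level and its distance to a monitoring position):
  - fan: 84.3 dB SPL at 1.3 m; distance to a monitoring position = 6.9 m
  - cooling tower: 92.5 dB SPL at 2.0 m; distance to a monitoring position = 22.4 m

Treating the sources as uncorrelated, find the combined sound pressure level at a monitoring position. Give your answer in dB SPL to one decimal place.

73.8 dB SPL

Apply inverse-square spreading to bring every level to the receiver, then sum 10^(L/10).
fan: 84.3 − 20·log₁₀(6.9/1.3) = 84.3 − 14.50 = 69.80 dB SPL.
cooling tower: 92.5 − 20·log₁₀(22.4/2.0) = 92.5 − 20.98 = 71.52 dB SPL.
Σ 10^(L/10) = 2.373e+07 → L_total = 10·log₁₀(2.373e+07) = 73.75 dB SPL.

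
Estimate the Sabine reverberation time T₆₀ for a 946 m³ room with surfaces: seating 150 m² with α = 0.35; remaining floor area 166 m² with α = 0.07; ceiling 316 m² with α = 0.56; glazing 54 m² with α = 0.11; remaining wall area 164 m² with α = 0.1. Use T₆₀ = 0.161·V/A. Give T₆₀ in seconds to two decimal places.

0.58 s

A = Σ Sᵢαᵢ = 150·0.35 + 166·0.07 + 316·0.56 + 54·0.11 + 164·0.1 = 263.42 m².
T₆₀ = 0.161·V/A = 0.161·946/263.42 = 0.578 s.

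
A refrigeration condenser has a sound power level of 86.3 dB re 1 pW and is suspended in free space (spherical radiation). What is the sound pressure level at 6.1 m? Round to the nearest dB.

60 dB

L_p = L_w − 10·log₁₀(4π·r²) with r = 6.1 m.
4π·r² = 467.6 m², 10·log₁₀ of that is 26.699 dB.
L_p = 86.3 − 26.699 = 59.60 dB.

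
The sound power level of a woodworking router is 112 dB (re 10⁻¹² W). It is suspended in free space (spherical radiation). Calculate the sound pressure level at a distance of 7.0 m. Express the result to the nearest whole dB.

84 dB

L_p = L_w − 10·log₁₀(4π·r²) with r = 7.0 m.
4π·r² = 615.8 m², 10·log₁₀ of that is 27.894 dB.
L_p = 112 − 27.894 = 84.11 dB.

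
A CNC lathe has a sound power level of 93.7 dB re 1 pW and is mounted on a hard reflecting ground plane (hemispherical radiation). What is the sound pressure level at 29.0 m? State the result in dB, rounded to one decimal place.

L_p = L_w − 10·log₁₀(2π·r²) with r = 29.0 m.
2π·r² = 5284 m², 10·log₁₀ of that is 37.230 dB.
L_p = 93.7 − 37.230 = 56.47 dB.

56.5 dB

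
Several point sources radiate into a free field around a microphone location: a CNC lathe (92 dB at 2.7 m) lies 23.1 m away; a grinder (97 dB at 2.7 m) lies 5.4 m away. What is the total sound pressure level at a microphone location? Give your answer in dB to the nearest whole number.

91 dB

First find each source's level at the receiver (point-source: −20·log₁₀(r/r_ref)), then combine on an intensity basis.
CNC lathe: 92 − 20·log₁₀(23.1/2.7) = 92 − 18.64 = 73.36 dB.
grinder: 97 − 20·log₁₀(5.4/2.7) = 97 − 6.02 = 90.98 dB.
Σ 10^(L/10) = 1.275e+09 → L_total = 10·log₁₀(1.275e+09) = 91.05 dB.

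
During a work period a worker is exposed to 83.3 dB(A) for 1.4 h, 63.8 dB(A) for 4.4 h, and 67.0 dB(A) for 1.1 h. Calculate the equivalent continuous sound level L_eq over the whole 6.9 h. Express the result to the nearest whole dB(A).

77 dB(A)

Weight each interval's intensity by its duration and average over T = 6.9 h:
Σ tᵢ·10^(Lᵢ/10) = 1.4·10^(83.3/10) + 4.4·10^(63.8/10) + 1.1·10^(67.0/10) = 3.154e+08.
L_eq = 10·log₁₀(3.154e+08/6.9) = 76.60 dB(A).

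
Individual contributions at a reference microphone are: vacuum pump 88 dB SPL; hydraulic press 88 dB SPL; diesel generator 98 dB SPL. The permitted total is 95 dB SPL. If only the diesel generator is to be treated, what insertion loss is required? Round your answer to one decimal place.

The untreated sources together contribute 10^(88/10) + 10^(88/10) = 1.262e+09, i.e. 91.01 dB SPL.
The limit corresponds to 10^(95/10) = 3.162e+09; subtracting the fixed part leaves 1.900e+09 for the diesel generator, i.e. 92.79 dB SPL.
So the diesel generator must be reduced from 98 to 92.79 dB SPL: IL = 5.21 dB.

5.2 dB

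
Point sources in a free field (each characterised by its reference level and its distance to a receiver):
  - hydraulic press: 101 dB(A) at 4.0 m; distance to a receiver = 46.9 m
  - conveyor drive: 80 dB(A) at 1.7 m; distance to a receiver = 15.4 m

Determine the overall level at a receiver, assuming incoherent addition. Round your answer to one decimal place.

79.7 dB(A)

Apply inverse-square spreading to bring every level to the receiver, then sum 10^(L/10).
hydraulic press: 101 − 20·log₁₀(46.9/4.0) = 101 − 21.38 = 79.62 dB(A).
conveyor drive: 80 − 20·log₁₀(15.4/1.7) = 80 − 19.14 = 60.86 dB(A).
Σ 10^(L/10) = 9.279e+07 → L_total = 10·log₁₀(9.279e+07) = 79.68 dB(A).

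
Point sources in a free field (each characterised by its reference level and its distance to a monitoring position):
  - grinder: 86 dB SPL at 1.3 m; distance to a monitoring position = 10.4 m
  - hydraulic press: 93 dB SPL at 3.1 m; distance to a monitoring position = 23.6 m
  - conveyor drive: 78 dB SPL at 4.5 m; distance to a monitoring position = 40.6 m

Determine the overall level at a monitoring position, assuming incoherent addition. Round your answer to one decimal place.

Apply inverse-square spreading to bring every level to the receiver, then sum 10^(L/10).
grinder: 86 − 20·log₁₀(10.4/1.3) = 86 − 18.06 = 67.94 dB SPL.
hydraulic press: 93 − 20·log₁₀(23.6/3.1) = 93 − 17.63 = 75.37 dB SPL.
conveyor drive: 78 − 20·log₁₀(40.6/4.5) = 78 − 19.11 = 58.89 dB SPL.
Σ 10^(L/10) = 4.142e+07 → L_total = 10·log₁₀(4.142e+07) = 76.17 dB SPL.

76.2 dB SPL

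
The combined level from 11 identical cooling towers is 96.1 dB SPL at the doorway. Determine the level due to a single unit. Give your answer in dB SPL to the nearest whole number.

86 dB SPL

For N identical incoherent sources L_total = L₁ + 10·log₁₀ N, so L₁ = 96.1 − 10·log₁₀(11) = 96.1 − 10.414.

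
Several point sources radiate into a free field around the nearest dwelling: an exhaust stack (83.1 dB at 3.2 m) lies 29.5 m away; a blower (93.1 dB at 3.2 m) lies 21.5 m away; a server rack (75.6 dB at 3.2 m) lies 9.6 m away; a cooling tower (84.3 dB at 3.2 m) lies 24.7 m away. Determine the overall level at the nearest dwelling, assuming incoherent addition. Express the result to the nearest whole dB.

Propagate each source to the receiver with L = L_ref − 20·log₁₀(r/r_ref), then add intensities.
exhaust stack: 83.1 − 20·log₁₀(29.5/3.2) = 83.1 − 19.29 = 63.81 dB.
blower: 93.1 − 20·log₁₀(21.5/3.2) = 93.1 − 16.55 = 76.55 dB.
server rack: 75.6 − 20·log₁₀(9.6/3.2) = 75.6 − 9.54 = 66.06 dB.
cooling tower: 84.3 − 20·log₁₀(24.7/3.2) = 84.3 − 17.75 = 66.55 dB.
Σ 10^(L/10) = 5.618e+07 → L_total = 10·log₁₀(5.618e+07) = 77.50 dB.

77 dB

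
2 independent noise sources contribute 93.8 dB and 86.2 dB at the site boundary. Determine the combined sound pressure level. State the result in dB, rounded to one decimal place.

For uncorrelated sources the intensities add, so convert each level to linear form, sum, and take 10·log₁₀ of the total.
Σ 10^(L/10) = 10^(93.8/10) + 10^(86.2/10) = 2.816e+09.
L_total = 10·log₁₀(2.816e+09) = 94.50 dB.

94.5 dB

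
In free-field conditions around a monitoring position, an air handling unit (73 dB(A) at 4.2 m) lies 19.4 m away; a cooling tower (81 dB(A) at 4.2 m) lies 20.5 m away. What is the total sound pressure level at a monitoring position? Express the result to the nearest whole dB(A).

68 dB(A)

Apply inverse-square spreading to bring every level to the receiver, then sum 10^(L/10).
air handling unit: 73 − 20·log₁₀(19.4/4.2) = 73 − 13.29 = 59.71 dB(A).
cooling tower: 81 − 20·log₁₀(20.5/4.2) = 81 − 13.77 = 67.23 dB(A).
Σ 10^(L/10) = 6.220e+06 → L_total = 10·log₁₀(6.220e+06) = 67.94 dB(A).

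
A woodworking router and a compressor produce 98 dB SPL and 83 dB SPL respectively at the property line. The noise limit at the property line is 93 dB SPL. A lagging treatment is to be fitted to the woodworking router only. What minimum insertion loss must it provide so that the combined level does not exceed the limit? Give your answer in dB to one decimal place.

Fixed contribution from the other source: Σ 10^(L/10) = 10^(83/10) = 1.995e+08 (83.00 dB SPL).
The limit corresponds to 10^(93/10) = 1.995e+09; subtracting the fixed part leaves 1.796e+09 for the woodworking router, i.e. 92.54 dB SPL.
So the woodworking router must be reduced from 98 to 92.54 dB SPL: IL = 5.46 dB.

5.5 dB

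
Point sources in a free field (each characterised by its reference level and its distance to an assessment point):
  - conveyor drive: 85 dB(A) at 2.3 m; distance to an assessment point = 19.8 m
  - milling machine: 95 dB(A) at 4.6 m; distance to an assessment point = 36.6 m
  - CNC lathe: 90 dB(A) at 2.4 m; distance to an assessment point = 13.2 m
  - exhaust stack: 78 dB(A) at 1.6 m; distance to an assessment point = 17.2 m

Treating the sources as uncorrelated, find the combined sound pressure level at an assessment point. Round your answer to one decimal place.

Propagate each source to the receiver with L = L_ref − 20·log₁₀(r/r_ref), then add intensities.
conveyor drive: 85 − 20·log₁₀(19.8/2.3) = 85 − 18.70 = 66.30 dB(A).
milling machine: 95 − 20·log₁₀(36.6/4.6) = 95 − 18.01 = 76.99 dB(A).
CNC lathe: 90 − 20·log₁₀(13.2/2.4) = 90 − 14.81 = 75.19 dB(A).
exhaust stack: 78 − 20·log₁₀(17.2/1.6) = 78 − 20.63 = 57.37 dB(A).
Σ 10^(L/10) = 8.782e+07 → L_total = 10·log₁₀(8.782e+07) = 79.44 dB(A).

79.4 dB(A)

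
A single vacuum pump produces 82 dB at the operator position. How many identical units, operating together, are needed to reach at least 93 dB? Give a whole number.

13

Need L₁ + 10·log₁₀ N ≥ 93, i.e. log₁₀ N ≥ 1.10.
N ≥ 10^(11.0/10) = 12.589, so N = 13.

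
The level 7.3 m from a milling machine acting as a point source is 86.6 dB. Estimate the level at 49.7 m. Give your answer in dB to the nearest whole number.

70 dB

Spherical spreading from a point source gives a 20·log₁₀(r₂/r₁) drop.
L₂ = 86.6 − 20·log₁₀(49.7/7.3) = 86.6 − 16.661 = 69.94 dB.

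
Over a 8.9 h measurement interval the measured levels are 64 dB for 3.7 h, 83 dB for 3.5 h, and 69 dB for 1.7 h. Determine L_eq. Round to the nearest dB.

Weight each interval's intensity by its duration and average over T = 8.9 h:
Σ tᵢ·10^(Lᵢ/10) = 3.7·10^(64/10) + 3.5·10^(83/10) + 1.7·10^(69/10) = 7.211e+08.
L_eq = 10·log₁₀(7.211e+08/8.9) = 79.09 dB.

79 dB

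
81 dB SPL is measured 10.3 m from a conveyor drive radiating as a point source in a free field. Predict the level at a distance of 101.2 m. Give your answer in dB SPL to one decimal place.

For a point source, L₂ = L₁ − 20·log₁₀(r₂/r₁).
L₂ = 81 − 20·log₁₀(101.2/10.3) = 81 − 19.847 = 61.15 dB SPL.

61.2 dB SPL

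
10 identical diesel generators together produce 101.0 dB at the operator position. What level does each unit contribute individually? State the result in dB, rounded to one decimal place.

Dividing the total intensity by 10 lowers the level by 10·log₁₀ 10 = 10.000 dB: L₁ = 101.0 − 10.000.

91.0 dB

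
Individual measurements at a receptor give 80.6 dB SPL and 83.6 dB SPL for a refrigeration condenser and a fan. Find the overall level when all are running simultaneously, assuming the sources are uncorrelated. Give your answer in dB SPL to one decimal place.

85.4 dB SPL

For uncorrelated sources the intensities add, so convert each level to linear form, sum, and take 10·log₁₀ of the total.
Σ 10^(L/10) = 10^(80.6/10) + 10^(83.6/10) = 3.439e+08.
L_total = 10·log₁₀(3.439e+08) = 85.36 dB SPL.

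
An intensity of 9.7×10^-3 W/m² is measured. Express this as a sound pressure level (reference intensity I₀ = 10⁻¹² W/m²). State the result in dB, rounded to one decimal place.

99.9 dB

L = 10·log₁₀(I/I₀) = 10·log₁₀(9.7×10^-3/10⁻¹²) = 10·log₁₀(9.7×10^9).
L = 10·(0.9868 + 9) = 99.87 dB.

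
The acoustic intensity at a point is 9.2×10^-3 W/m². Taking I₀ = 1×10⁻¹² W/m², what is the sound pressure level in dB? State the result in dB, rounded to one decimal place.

L = 10·log₁₀(I/I₀) = 10·log₁₀(9.2×10^-3/10⁻¹²) = 10·log₁₀(9.2×10^9).
L = 10·(0.9638 + 9) = 99.64 dB.

99.6 dB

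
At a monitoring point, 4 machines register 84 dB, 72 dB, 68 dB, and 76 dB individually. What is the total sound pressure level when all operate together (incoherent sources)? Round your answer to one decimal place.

For uncorrelated sources the intensities add, so convert each level to linear form, sum, and take 10·log₁₀ of the total.
Σ 10^(L/10) = 10^(84/10) + 10^(72/10) + 10^(68/10) + 10^(76/10) = 3.132e+08.
L_total = 10·log₁₀(3.132e+08) = 84.96 dB.

85.0 dB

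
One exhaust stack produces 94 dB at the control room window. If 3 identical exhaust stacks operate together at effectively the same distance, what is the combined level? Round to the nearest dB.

99 dB

With 3 equal, uncorrelated contributions the intensity is 3× that of one unit, giving a rise of 10·log₁₀ 3.
L_total = 94 + 10·log₁₀(3) = 94 + 4.771 = 98.77 dB.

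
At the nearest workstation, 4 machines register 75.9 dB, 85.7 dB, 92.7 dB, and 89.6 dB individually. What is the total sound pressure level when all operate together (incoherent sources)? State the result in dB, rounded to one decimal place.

95.0 dB

For uncorrelated sources the intensities add, so convert each level to linear form, sum, and take 10·log₁₀ of the total.
Σ 10^(L/10) = 10^(75.9/10) + 10^(85.7/10) + 10^(92.7/10) + 10^(89.6/10) = 3.185e+09.
L_total = 10·log₁₀(3.185e+09) = 95.03 dB.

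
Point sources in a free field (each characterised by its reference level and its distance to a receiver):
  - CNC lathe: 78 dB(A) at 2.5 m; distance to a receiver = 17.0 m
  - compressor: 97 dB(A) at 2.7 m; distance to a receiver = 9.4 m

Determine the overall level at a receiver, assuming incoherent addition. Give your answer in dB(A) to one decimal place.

86.2 dB(A)

Apply inverse-square spreading to bring every level to the receiver, then sum 10^(L/10).
CNC lathe: 78 − 20·log₁₀(17.0/2.5) = 78 − 16.65 = 61.35 dB(A).
compressor: 97 − 20·log₁₀(9.4/2.7) = 97 − 10.84 = 86.16 dB(A).
Σ 10^(L/10) = 4.149e+08 → L_total = 10·log₁₀(4.149e+08) = 86.18 dB(A).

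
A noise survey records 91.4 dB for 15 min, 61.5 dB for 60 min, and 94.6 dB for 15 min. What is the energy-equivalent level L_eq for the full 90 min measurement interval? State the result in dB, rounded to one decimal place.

88.5 dB

Weight each interval's intensity by its duration and average over T = 90 min:
Σ tᵢ·10^(Lᵢ/10) = 15·10^(91.4/10) + 60·10^(61.5/10) + 15·10^(94.6/10) = 6.405e+10.
L_eq = 10·log₁₀(6.405e+10/90) = 88.52 dB.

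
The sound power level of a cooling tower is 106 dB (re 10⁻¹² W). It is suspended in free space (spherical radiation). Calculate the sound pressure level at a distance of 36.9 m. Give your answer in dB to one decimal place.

Free-field spherical radiation: L_p = L_w − 10·log₁₀(4π·r²), r = 36.9 m.
4π·r² = 1.711e+04 m², 10·log₁₀ of that is 42.333 dB.
L_p = 106 − 42.333 = 63.67 dB.

63.7 dB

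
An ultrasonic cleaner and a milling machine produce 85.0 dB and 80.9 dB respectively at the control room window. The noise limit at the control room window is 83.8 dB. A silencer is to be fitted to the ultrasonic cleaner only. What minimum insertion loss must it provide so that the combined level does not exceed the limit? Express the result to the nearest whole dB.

Everything except the ultrasonic cleaner sums to 10^(80.9/10) = 1.230e+08 in linear terms, 80.90 dB.
To meet 83.8 dB overall, the treated ultrasonic cleaner may contribute at most 10^(83.8/10) − 1.230e+08 = 1.169e+08, i.e. 80.68 dB.
So the ultrasonic cleaner must be reduced from 85.0 to 80.68 dB: IL = 4.32 dB.

4 dB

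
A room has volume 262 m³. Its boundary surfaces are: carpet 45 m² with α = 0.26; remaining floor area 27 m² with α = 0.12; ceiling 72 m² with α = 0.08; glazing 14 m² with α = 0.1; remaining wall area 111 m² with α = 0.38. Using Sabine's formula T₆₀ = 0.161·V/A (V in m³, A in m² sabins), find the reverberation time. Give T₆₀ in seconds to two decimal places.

0.66 s

A = Σ Sᵢαᵢ = 45·0.26 + 27·0.12 + 72·0.08 + 14·0.1 + 111·0.38 = 64.28 m².
T₆₀ = 0.161·V/A = 0.161·262/64.28 = 0.656 s.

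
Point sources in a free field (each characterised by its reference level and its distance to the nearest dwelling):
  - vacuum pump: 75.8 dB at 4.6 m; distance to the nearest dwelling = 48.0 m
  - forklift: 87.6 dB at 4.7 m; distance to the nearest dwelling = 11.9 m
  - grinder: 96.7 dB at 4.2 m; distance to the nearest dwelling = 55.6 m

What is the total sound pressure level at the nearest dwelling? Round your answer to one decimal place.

Apply inverse-square spreading to bring every level to the receiver, then sum 10^(L/10).
vacuum pump: 75.8 − 20·log₁₀(48.0/4.6) = 75.8 − 20.37 = 55.43 dB.
forklift: 87.6 − 20·log₁₀(11.9/4.7) = 87.6 − 8.07 = 79.53 dB.
grinder: 96.7 − 20·log₁₀(55.6/4.2) = 96.7 − 22.44 = 74.26 dB.
Σ 10^(L/10) = 1.168e+08 → L_total = 10·log₁₀(1.168e+08) = 80.67 dB.

80.7 dB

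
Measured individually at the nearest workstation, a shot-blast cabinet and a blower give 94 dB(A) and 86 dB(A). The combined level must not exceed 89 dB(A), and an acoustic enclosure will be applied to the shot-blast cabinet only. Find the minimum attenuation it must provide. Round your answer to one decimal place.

The untreated sources together contribute 10^(86/10) = 3.981e+08, i.e. 86.00 dB(A).
To meet 89 dB(A) overall, the treated shot-blast cabinet may contribute at most 10^(89/10) − 3.981e+08 = 3.962e+08, i.e. 85.98 dB(A).
So the shot-blast cabinet must be reduced from 94 to 85.98 dB(A): IL = 8.02 dB.

8.0 dB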